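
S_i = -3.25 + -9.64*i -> [-3.25, -12.89, -22.53, -32.17, -41.81]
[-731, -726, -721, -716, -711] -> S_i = -731 + 5*i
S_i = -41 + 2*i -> [-41, -39, -37, -35, -33]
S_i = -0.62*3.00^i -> [-0.62, -1.86, -5.58, -16.74, -50.22]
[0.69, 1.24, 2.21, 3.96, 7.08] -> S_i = 0.69*1.79^i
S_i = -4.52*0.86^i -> [-4.52, -3.89, -3.34, -2.87, -2.47]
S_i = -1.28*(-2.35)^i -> [-1.28, 3.01, -7.07, 16.61, -39.04]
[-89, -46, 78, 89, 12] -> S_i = Random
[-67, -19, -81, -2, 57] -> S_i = Random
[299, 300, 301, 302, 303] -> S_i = 299 + 1*i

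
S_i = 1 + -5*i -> [1, -4, -9, -14, -19]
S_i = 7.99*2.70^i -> [7.99, 21.57, 58.25, 157.27, 424.62]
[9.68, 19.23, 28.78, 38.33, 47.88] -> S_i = 9.68 + 9.55*i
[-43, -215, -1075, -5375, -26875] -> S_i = -43*5^i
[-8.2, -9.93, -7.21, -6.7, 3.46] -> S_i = Random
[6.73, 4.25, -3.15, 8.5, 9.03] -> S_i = Random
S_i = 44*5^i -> [44, 220, 1100, 5500, 27500]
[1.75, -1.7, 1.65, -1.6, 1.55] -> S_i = 1.75*(-0.97)^i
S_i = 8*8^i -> [8, 64, 512, 4096, 32768]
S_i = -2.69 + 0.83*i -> [-2.69, -1.86, -1.03, -0.2, 0.63]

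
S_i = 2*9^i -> [2, 18, 162, 1458, 13122]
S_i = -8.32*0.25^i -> [-8.32, -2.08, -0.52, -0.13, -0.03]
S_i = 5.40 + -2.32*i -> [5.4, 3.08, 0.76, -1.56, -3.88]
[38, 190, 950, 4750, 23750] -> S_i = 38*5^i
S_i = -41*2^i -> [-41, -82, -164, -328, -656]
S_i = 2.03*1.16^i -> [2.03, 2.35, 2.73, 3.17, 3.68]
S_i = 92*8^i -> [92, 736, 5888, 47104, 376832]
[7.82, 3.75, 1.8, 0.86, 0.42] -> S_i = 7.82*0.48^i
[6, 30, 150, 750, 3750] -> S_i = 6*5^i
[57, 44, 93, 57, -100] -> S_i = Random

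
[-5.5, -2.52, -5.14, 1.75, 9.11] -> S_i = Random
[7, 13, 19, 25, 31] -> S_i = 7 + 6*i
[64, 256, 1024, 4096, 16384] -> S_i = 64*4^i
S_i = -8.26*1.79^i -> [-8.26, -14.79, -26.47, -47.37, -84.8]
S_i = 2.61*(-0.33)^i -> [2.61, -0.86, 0.28, -0.09, 0.03]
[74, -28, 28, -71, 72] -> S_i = Random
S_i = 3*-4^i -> [3, -12, 48, -192, 768]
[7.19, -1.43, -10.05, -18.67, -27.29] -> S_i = 7.19 + -8.62*i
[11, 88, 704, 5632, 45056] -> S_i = 11*8^i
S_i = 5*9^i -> [5, 45, 405, 3645, 32805]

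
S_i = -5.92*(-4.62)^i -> [-5.92, 27.35, -126.36, 583.78, -2697.05]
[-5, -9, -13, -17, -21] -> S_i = -5 + -4*i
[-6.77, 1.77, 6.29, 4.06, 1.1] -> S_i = Random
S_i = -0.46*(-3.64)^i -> [-0.46, 1.67, -6.09, 22.19, -80.75]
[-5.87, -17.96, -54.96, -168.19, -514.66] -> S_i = -5.87*3.06^i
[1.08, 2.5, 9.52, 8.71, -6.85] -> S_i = Random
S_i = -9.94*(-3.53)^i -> [-9.94, 35.09, -123.86, 437.23, -1543.42]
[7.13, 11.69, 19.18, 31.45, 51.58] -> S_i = 7.13*1.64^i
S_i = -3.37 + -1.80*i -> [-3.37, -5.17, -6.97, -8.77, -10.57]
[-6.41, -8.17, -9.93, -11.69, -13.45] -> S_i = -6.41 + -1.76*i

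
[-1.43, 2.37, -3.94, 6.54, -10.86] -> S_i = -1.43*(-1.66)^i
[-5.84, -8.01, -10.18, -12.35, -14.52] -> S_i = -5.84 + -2.17*i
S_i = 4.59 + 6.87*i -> [4.59, 11.46, 18.33, 25.2, 32.07]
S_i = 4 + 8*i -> [4, 12, 20, 28, 36]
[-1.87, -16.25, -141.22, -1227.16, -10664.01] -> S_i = -1.87*8.69^i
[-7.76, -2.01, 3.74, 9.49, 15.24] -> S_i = -7.76 + 5.75*i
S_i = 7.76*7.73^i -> [7.76, 59.98, 463.68, 3584.27, 27706.37]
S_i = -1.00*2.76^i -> [-1.0, -2.76, -7.62, -21.02, -58.03]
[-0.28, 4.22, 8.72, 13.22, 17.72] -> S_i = -0.28 + 4.50*i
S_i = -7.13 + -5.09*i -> [-7.13, -12.22, -17.31, -22.4, -27.49]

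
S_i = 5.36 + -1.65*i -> [5.36, 3.71, 2.06, 0.41, -1.24]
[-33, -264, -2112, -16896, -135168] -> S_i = -33*8^i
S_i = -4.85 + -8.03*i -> [-4.85, -12.88, -20.91, -28.94, -36.97]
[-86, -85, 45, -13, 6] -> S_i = Random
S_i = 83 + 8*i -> [83, 91, 99, 107, 115]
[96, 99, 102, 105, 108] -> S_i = 96 + 3*i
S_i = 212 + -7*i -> [212, 205, 198, 191, 184]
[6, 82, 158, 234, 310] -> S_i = 6 + 76*i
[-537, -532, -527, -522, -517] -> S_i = -537 + 5*i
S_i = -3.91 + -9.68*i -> [-3.91, -13.59, -23.27, -32.95, -42.63]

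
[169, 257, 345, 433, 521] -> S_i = 169 + 88*i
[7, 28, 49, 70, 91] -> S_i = 7 + 21*i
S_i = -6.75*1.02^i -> [-6.75, -6.88, -7.02, -7.16, -7.31]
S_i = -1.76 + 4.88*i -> [-1.76, 3.12, 8.0, 12.88, 17.76]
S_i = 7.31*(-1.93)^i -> [7.31, -14.11, 27.23, -52.55, 101.43]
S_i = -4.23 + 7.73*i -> [-4.23, 3.5, 11.23, 18.96, 26.69]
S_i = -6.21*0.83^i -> [-6.21, -5.15, -4.28, -3.55, -2.95]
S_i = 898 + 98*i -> [898, 996, 1094, 1192, 1290]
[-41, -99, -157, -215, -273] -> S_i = -41 + -58*i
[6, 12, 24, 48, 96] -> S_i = 6*2^i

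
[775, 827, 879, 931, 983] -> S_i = 775 + 52*i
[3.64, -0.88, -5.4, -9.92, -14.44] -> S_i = 3.64 + -4.52*i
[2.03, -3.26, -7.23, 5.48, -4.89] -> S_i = Random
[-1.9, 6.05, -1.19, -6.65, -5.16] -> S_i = Random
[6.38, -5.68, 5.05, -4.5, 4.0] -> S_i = 6.38*(-0.89)^i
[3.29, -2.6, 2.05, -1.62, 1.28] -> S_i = 3.29*(-0.79)^i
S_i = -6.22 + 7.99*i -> [-6.22, 1.77, 9.76, 17.75, 25.74]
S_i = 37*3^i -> [37, 111, 333, 999, 2997]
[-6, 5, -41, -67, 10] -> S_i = Random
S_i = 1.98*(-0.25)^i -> [1.98, -0.5, 0.12, -0.03, 0.01]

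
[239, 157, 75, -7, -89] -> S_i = 239 + -82*i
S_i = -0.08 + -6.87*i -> [-0.08, -6.95, -13.82, -20.69, -27.56]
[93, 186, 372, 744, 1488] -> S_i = 93*2^i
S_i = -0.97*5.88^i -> [-0.97, -5.7, -33.54, -197.2, -1159.53]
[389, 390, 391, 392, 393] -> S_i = 389 + 1*i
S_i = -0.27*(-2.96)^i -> [-0.27, 0.8, -2.37, 7.0, -20.73]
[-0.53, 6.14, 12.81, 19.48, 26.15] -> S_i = -0.53 + 6.67*i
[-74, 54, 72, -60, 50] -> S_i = Random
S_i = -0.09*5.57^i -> [-0.09, -0.5, -2.79, -15.55, -86.63]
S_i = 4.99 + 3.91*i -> [4.99, 8.9, 12.81, 16.72, 20.63]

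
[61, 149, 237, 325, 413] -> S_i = 61 + 88*i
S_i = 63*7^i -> [63, 441, 3087, 21609, 151263]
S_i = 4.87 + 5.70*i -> [4.87, 10.57, 16.27, 21.97, 27.67]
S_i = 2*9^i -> [2, 18, 162, 1458, 13122]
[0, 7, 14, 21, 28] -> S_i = 0 + 7*i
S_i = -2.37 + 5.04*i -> [-2.37, 2.67, 7.71, 12.75, 17.79]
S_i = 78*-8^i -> [78, -624, 4992, -39936, 319488]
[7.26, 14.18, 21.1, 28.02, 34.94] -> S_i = 7.26 + 6.92*i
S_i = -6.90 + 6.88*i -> [-6.9, -0.02, 6.86, 13.74, 20.62]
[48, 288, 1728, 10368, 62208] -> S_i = 48*6^i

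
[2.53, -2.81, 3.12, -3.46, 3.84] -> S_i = 2.53*(-1.11)^i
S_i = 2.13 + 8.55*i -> [2.13, 10.68, 19.23, 27.78, 36.33]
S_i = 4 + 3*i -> [4, 7, 10, 13, 16]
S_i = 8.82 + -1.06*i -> [8.82, 7.76, 6.7, 5.64, 4.58]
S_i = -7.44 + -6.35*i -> [-7.44, -13.79, -20.14, -26.49, -32.84]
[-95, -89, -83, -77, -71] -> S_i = -95 + 6*i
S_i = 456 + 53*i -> [456, 509, 562, 615, 668]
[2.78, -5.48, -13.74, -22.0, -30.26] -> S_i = 2.78 + -8.26*i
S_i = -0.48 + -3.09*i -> [-0.48, -3.57, -6.66, -9.75, -12.84]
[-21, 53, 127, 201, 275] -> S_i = -21 + 74*i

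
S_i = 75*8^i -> [75, 600, 4800, 38400, 307200]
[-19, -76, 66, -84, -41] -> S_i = Random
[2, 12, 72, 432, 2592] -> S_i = 2*6^i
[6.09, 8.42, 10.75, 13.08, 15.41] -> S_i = 6.09 + 2.33*i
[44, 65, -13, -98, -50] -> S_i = Random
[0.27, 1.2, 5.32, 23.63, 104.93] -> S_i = 0.27*4.44^i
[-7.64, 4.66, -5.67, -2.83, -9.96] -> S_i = Random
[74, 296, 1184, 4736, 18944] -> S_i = 74*4^i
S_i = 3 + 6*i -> [3, 9, 15, 21, 27]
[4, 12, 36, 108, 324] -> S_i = 4*3^i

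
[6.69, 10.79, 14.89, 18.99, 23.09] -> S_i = 6.69 + 4.10*i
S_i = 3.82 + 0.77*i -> [3.82, 4.59, 5.36, 6.13, 6.9]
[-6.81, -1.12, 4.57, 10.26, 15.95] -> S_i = -6.81 + 5.69*i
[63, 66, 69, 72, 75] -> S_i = 63 + 3*i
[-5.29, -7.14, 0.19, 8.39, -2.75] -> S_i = Random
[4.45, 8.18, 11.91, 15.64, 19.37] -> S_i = 4.45 + 3.73*i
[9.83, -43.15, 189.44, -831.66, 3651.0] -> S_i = 9.83*(-4.39)^i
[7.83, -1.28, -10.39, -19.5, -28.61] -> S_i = 7.83 + -9.11*i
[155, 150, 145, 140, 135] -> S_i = 155 + -5*i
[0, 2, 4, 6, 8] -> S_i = 0 + 2*i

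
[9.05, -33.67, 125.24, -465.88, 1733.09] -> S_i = 9.05*(-3.72)^i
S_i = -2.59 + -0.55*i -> [-2.59, -3.14, -3.69, -4.24, -4.79]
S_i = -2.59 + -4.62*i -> [-2.59, -7.21, -11.83, -16.45, -21.07]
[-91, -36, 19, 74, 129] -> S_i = -91 + 55*i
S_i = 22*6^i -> [22, 132, 792, 4752, 28512]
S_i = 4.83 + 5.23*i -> [4.83, 10.06, 15.29, 20.52, 25.75]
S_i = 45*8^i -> [45, 360, 2880, 23040, 184320]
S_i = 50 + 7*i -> [50, 57, 64, 71, 78]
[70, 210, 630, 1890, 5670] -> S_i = 70*3^i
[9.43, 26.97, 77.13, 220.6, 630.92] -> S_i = 9.43*2.86^i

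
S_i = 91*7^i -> [91, 637, 4459, 31213, 218491]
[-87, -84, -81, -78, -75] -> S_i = -87 + 3*i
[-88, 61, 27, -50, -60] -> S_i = Random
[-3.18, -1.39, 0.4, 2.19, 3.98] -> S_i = -3.18 + 1.79*i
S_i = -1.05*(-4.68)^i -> [-1.05, 4.91, -23.0, 107.63, -503.7]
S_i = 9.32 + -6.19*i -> [9.32, 3.13, -3.06, -9.25, -15.44]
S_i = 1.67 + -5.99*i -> [1.67, -4.32, -10.31, -16.3, -22.29]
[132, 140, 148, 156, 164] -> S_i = 132 + 8*i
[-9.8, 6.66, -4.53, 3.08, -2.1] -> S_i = -9.80*(-0.68)^i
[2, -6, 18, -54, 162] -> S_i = 2*-3^i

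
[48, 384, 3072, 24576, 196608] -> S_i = 48*8^i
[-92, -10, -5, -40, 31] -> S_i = Random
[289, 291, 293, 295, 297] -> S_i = 289 + 2*i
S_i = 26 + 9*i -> [26, 35, 44, 53, 62]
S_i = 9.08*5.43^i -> [9.08, 49.3, 267.72, 1453.74, 7893.78]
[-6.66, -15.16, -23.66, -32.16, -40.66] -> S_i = -6.66 + -8.50*i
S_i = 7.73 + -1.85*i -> [7.73, 5.88, 4.03, 2.18, 0.33]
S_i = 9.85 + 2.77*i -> [9.85, 12.62, 15.39, 18.16, 20.93]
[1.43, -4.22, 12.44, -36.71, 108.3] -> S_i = 1.43*(-2.95)^i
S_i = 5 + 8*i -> [5, 13, 21, 29, 37]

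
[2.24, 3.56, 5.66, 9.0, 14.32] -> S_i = 2.24*1.59^i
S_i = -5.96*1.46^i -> [-5.96, -8.7, -12.7, -18.55, -27.08]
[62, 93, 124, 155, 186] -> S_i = 62 + 31*i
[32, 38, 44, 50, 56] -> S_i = 32 + 6*i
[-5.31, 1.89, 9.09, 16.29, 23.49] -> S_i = -5.31 + 7.20*i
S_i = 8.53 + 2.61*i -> [8.53, 11.14, 13.75, 16.36, 18.97]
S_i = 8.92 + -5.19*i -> [8.92, 3.73, -1.46, -6.65, -11.84]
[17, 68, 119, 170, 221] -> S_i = 17 + 51*i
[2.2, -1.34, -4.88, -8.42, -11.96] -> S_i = 2.20 + -3.54*i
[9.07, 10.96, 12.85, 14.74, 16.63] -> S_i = 9.07 + 1.89*i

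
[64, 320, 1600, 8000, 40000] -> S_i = 64*5^i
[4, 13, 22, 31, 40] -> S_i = 4 + 9*i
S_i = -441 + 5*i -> [-441, -436, -431, -426, -421]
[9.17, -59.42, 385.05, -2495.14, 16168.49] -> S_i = 9.17*(-6.48)^i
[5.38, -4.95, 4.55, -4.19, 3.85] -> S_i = 5.38*(-0.92)^i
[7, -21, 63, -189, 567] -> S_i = 7*-3^i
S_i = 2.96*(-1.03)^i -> [2.96, -3.05, 3.14, -3.23, 3.33]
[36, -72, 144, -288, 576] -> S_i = 36*-2^i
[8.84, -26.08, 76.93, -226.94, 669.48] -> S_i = 8.84*(-2.95)^i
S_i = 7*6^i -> [7, 42, 252, 1512, 9072]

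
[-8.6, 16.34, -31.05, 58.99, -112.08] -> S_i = -8.60*(-1.90)^i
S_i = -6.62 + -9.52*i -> [-6.62, -16.14, -25.66, -35.18, -44.7]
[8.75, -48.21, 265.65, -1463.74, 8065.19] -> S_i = 8.75*(-5.51)^i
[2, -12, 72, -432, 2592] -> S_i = 2*-6^i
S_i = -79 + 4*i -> [-79, -75, -71, -67, -63]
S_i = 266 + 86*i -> [266, 352, 438, 524, 610]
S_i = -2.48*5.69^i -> [-2.48, -14.11, -80.29, -456.87, -2599.57]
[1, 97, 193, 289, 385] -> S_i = 1 + 96*i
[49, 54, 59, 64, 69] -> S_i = 49 + 5*i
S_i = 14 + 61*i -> [14, 75, 136, 197, 258]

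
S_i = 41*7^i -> [41, 287, 2009, 14063, 98441]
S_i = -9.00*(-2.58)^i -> [-9.0, 23.22, -59.91, 154.56, -398.77]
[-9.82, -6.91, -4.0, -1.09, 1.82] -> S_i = -9.82 + 2.91*i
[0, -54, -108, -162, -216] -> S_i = 0 + -54*i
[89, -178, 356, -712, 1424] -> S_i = 89*-2^i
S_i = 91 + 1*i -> [91, 92, 93, 94, 95]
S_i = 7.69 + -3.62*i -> [7.69, 4.07, 0.45, -3.17, -6.79]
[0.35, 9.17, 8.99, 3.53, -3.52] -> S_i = Random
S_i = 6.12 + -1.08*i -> [6.12, 5.04, 3.96, 2.88, 1.8]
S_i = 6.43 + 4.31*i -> [6.43, 10.74, 15.05, 19.36, 23.67]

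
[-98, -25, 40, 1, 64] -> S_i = Random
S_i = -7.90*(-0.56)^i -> [-7.9, 4.42, -2.48, 1.39, -0.78]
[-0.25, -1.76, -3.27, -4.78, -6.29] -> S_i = -0.25 + -1.51*i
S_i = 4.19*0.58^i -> [4.19, 2.43, 1.41, 0.82, 0.47]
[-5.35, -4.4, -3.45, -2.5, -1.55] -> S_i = -5.35 + 0.95*i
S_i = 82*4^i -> [82, 328, 1312, 5248, 20992]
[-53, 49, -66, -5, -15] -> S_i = Random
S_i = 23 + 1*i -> [23, 24, 25, 26, 27]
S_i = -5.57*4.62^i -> [-5.57, -25.73, -118.89, -549.26, -2537.6]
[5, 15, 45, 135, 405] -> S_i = 5*3^i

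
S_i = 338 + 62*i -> [338, 400, 462, 524, 586]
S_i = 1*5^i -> [1, 5, 25, 125, 625]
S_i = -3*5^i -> [-3, -15, -75, -375, -1875]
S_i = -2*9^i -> [-2, -18, -162, -1458, -13122]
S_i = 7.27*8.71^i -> [7.27, 63.32, 551.53, 4803.84, 41841.48]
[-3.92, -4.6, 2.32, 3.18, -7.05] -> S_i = Random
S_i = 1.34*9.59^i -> [1.34, 12.85, 123.24, 1181.85, 11333.9]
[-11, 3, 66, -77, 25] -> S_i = Random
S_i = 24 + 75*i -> [24, 99, 174, 249, 324]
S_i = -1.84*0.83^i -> [-1.84, -1.53, -1.27, -1.05, -0.87]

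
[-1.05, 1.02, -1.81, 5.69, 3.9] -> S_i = Random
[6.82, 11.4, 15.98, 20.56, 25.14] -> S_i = 6.82 + 4.58*i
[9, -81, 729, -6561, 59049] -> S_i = 9*-9^i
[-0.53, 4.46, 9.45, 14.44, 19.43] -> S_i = -0.53 + 4.99*i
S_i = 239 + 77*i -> [239, 316, 393, 470, 547]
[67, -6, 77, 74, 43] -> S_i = Random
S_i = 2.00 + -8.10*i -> [2.0, -6.1, -14.2, -22.3, -30.4]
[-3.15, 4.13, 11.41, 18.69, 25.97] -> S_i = -3.15 + 7.28*i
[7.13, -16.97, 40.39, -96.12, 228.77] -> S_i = 7.13*(-2.38)^i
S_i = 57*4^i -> [57, 228, 912, 3648, 14592]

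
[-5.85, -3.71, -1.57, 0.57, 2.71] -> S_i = -5.85 + 2.14*i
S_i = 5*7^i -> [5, 35, 245, 1715, 12005]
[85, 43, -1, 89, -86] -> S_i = Random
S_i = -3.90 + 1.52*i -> [-3.9, -2.38, -0.86, 0.66, 2.18]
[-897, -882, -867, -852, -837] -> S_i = -897 + 15*i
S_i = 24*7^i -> [24, 168, 1176, 8232, 57624]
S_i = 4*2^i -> [4, 8, 16, 32, 64]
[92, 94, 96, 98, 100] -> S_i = 92 + 2*i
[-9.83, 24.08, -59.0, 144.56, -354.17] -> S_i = -9.83*(-2.45)^i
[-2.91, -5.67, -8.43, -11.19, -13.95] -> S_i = -2.91 + -2.76*i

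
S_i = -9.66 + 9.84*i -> [-9.66, 0.18, 10.02, 19.86, 29.7]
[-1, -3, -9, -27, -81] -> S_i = -1*3^i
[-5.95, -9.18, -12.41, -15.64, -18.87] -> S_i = -5.95 + -3.23*i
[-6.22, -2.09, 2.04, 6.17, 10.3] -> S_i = -6.22 + 4.13*i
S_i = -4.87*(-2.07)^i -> [-4.87, 10.08, -20.87, 43.2, -89.41]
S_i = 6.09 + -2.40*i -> [6.09, 3.69, 1.29, -1.11, -3.51]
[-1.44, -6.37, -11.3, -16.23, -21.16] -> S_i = -1.44 + -4.93*i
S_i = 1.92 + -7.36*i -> [1.92, -5.44, -12.8, -20.16, -27.52]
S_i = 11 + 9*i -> [11, 20, 29, 38, 47]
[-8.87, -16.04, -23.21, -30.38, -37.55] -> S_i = -8.87 + -7.17*i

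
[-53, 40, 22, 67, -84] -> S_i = Random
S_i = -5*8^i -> [-5, -40, -320, -2560, -20480]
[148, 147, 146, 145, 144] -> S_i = 148 + -1*i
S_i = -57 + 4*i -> [-57, -53, -49, -45, -41]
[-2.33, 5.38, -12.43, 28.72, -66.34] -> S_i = -2.33*(-2.31)^i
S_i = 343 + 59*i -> [343, 402, 461, 520, 579]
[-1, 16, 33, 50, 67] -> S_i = -1 + 17*i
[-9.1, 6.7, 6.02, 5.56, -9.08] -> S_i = Random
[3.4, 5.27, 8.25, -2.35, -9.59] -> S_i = Random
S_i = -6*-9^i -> [-6, 54, -486, 4374, -39366]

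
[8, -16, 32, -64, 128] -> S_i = 8*-2^i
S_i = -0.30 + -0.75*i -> [-0.3, -1.05, -1.8, -2.55, -3.3]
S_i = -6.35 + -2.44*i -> [-6.35, -8.79, -11.23, -13.67, -16.11]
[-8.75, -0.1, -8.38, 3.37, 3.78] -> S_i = Random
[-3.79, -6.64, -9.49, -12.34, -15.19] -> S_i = -3.79 + -2.85*i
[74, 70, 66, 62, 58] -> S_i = 74 + -4*i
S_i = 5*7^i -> [5, 35, 245, 1715, 12005]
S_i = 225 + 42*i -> [225, 267, 309, 351, 393]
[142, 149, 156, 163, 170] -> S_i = 142 + 7*i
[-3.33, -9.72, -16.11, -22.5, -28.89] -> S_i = -3.33 + -6.39*i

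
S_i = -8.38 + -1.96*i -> [-8.38, -10.34, -12.3, -14.26, -16.22]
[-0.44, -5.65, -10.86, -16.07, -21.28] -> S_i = -0.44 + -5.21*i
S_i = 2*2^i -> [2, 4, 8, 16, 32]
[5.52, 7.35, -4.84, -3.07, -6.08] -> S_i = Random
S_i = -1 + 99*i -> [-1, 98, 197, 296, 395]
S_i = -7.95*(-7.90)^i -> [-7.95, 62.81, -496.16, 3919.66, -30965.31]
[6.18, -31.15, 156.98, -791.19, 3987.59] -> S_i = 6.18*(-5.04)^i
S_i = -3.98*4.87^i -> [-3.98, -19.38, -94.39, -459.7, -2238.72]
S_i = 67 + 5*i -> [67, 72, 77, 82, 87]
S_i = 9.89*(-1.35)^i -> [9.89, -13.35, 18.02, -24.33, 32.85]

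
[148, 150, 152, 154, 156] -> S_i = 148 + 2*i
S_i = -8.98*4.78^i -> [-8.98, -42.92, -205.18, -980.75, -4688.0]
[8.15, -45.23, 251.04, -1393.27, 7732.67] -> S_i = 8.15*(-5.55)^i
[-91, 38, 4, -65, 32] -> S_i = Random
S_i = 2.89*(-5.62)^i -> [2.89, -16.24, 91.28, -512.99, 2882.99]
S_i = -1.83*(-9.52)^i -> [-1.83, 17.42, -165.85, 1578.93, -15031.38]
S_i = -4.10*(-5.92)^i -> [-4.1, 24.27, -143.69, 850.65, -5035.83]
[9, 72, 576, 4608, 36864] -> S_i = 9*8^i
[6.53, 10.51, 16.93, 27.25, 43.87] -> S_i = 6.53*1.61^i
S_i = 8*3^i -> [8, 24, 72, 216, 648]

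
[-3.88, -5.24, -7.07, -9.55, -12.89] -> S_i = -3.88*1.35^i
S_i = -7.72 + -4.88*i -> [-7.72, -12.6, -17.48, -22.36, -27.24]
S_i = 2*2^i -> [2, 4, 8, 16, 32]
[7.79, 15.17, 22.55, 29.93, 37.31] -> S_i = 7.79 + 7.38*i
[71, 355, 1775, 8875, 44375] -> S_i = 71*5^i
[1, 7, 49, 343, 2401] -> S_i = 1*7^i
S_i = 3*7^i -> [3, 21, 147, 1029, 7203]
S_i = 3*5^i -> [3, 15, 75, 375, 1875]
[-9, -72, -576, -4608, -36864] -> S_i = -9*8^i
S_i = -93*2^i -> [-93, -186, -372, -744, -1488]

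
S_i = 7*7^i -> [7, 49, 343, 2401, 16807]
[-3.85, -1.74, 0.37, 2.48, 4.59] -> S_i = -3.85 + 2.11*i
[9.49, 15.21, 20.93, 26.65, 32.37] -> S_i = 9.49 + 5.72*i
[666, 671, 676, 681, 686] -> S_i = 666 + 5*i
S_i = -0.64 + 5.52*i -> [-0.64, 4.88, 10.4, 15.92, 21.44]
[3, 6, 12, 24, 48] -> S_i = 3*2^i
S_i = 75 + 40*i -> [75, 115, 155, 195, 235]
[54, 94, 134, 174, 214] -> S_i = 54 + 40*i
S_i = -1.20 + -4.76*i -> [-1.2, -5.96, -10.72, -15.48, -20.24]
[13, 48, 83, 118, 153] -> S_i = 13 + 35*i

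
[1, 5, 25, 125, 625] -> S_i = 1*5^i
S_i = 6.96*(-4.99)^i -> [6.96, -34.73, 173.3, -864.79, 4315.3]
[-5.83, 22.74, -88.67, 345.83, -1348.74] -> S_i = -5.83*(-3.90)^i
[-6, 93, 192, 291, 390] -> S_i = -6 + 99*i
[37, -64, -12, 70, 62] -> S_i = Random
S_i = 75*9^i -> [75, 675, 6075, 54675, 492075]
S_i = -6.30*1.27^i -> [-6.3, -8.0, -10.16, -12.9, -16.39]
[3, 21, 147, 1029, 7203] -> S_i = 3*7^i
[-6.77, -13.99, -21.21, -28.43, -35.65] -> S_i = -6.77 + -7.22*i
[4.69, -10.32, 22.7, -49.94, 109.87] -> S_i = 4.69*(-2.20)^i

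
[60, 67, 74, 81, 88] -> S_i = 60 + 7*i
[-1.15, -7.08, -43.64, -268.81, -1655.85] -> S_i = -1.15*6.16^i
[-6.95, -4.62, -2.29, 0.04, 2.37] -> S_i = -6.95 + 2.33*i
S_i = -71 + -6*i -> [-71, -77, -83, -89, -95]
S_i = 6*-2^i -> [6, -12, 24, -48, 96]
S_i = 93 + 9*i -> [93, 102, 111, 120, 129]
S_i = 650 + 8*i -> [650, 658, 666, 674, 682]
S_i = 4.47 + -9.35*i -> [4.47, -4.88, -14.23, -23.58, -32.93]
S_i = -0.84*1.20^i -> [-0.84, -1.01, -1.21, -1.45, -1.74]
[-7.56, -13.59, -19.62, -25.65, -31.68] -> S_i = -7.56 + -6.03*i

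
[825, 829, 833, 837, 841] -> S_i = 825 + 4*i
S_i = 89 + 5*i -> [89, 94, 99, 104, 109]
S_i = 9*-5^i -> [9, -45, 225, -1125, 5625]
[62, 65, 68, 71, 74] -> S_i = 62 + 3*i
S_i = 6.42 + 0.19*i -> [6.42, 6.61, 6.8, 6.99, 7.18]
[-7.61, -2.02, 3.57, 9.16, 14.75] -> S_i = -7.61 + 5.59*i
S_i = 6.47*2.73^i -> [6.47, 17.66, 48.22, 131.64, 359.38]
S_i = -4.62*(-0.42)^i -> [-4.62, 1.94, -0.81, 0.34, -0.14]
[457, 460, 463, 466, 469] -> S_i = 457 + 3*i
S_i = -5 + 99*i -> [-5, 94, 193, 292, 391]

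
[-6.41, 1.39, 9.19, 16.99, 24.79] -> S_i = -6.41 + 7.80*i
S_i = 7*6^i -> [7, 42, 252, 1512, 9072]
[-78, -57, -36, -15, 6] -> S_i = -78 + 21*i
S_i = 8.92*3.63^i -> [8.92, 32.38, 117.54, 426.66, 1548.79]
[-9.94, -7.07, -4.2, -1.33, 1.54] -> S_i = -9.94 + 2.87*i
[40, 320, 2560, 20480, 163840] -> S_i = 40*8^i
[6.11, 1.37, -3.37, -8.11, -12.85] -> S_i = 6.11 + -4.74*i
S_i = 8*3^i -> [8, 24, 72, 216, 648]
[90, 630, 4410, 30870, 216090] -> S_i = 90*7^i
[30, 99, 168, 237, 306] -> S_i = 30 + 69*i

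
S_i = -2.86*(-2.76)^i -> [-2.86, 7.89, -21.79, 60.13, -165.96]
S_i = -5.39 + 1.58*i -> [-5.39, -3.81, -2.23, -0.65, 0.93]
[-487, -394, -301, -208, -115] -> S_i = -487 + 93*i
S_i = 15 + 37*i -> [15, 52, 89, 126, 163]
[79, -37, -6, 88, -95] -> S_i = Random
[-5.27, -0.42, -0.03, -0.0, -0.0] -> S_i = -5.27*0.08^i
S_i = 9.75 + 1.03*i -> [9.75, 10.78, 11.81, 12.84, 13.87]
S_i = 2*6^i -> [2, 12, 72, 432, 2592]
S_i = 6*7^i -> [6, 42, 294, 2058, 14406]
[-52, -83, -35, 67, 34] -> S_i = Random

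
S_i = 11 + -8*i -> [11, 3, -5, -13, -21]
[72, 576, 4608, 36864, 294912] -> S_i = 72*8^i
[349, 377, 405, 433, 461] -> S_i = 349 + 28*i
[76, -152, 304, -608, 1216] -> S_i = 76*-2^i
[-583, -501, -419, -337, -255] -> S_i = -583 + 82*i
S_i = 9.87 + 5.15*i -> [9.87, 15.02, 20.17, 25.32, 30.47]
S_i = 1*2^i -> [1, 2, 4, 8, 16]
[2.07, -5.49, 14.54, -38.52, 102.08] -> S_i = 2.07*(-2.65)^i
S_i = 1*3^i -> [1, 3, 9, 27, 81]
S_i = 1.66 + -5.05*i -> [1.66, -3.39, -8.44, -13.49, -18.54]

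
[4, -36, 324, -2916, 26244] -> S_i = 4*-9^i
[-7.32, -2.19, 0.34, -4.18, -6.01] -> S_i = Random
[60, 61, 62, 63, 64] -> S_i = 60 + 1*i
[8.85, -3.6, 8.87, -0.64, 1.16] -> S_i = Random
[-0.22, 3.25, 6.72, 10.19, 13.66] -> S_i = -0.22 + 3.47*i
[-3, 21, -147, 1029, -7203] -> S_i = -3*-7^i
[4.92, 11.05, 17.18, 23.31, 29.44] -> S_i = 4.92 + 6.13*i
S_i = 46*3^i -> [46, 138, 414, 1242, 3726]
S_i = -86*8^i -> [-86, -688, -5504, -44032, -352256]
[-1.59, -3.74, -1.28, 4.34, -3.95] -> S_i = Random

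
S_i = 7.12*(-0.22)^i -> [7.12, -1.57, 0.34, -0.08, 0.02]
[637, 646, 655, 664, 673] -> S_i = 637 + 9*i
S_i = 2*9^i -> [2, 18, 162, 1458, 13122]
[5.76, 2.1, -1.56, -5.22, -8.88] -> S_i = 5.76 + -3.66*i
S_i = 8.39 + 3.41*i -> [8.39, 11.8, 15.21, 18.62, 22.03]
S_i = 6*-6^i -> [6, -36, 216, -1296, 7776]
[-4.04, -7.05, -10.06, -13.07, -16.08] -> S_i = -4.04 + -3.01*i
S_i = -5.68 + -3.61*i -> [-5.68, -9.29, -12.9, -16.51, -20.12]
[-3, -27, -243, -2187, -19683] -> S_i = -3*9^i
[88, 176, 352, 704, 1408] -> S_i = 88*2^i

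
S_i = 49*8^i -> [49, 392, 3136, 25088, 200704]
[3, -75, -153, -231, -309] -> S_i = 3 + -78*i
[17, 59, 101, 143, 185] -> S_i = 17 + 42*i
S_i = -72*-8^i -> [-72, 576, -4608, 36864, -294912]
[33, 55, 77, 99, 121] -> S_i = 33 + 22*i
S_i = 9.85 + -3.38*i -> [9.85, 6.47, 3.09, -0.29, -3.67]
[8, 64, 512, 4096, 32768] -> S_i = 8*8^i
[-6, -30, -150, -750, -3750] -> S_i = -6*5^i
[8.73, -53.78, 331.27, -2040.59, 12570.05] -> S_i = 8.73*(-6.16)^i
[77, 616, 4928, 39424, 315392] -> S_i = 77*8^i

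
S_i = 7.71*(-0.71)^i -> [7.71, -5.47, 3.89, -2.76, 1.96]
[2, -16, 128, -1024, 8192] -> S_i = 2*-8^i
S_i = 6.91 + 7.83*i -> [6.91, 14.74, 22.57, 30.4, 38.23]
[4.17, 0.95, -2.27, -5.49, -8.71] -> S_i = 4.17 + -3.22*i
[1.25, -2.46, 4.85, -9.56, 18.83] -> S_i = 1.25*(-1.97)^i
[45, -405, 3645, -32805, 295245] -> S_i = 45*-9^i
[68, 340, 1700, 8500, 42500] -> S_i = 68*5^i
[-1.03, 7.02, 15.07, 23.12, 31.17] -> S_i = -1.03 + 8.05*i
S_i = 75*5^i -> [75, 375, 1875, 9375, 46875]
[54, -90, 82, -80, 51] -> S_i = Random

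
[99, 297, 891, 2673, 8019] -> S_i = 99*3^i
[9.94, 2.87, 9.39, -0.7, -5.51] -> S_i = Random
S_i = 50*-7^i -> [50, -350, 2450, -17150, 120050]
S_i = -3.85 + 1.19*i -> [-3.85, -2.66, -1.47, -0.28, 0.91]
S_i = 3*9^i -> [3, 27, 243, 2187, 19683]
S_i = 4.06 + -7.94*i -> [4.06, -3.88, -11.82, -19.76, -27.7]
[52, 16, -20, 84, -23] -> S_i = Random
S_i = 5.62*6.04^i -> [5.62, 33.94, 205.03, 1238.36, 7479.7]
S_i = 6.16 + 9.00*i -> [6.16, 15.16, 24.16, 33.16, 42.16]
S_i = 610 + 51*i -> [610, 661, 712, 763, 814]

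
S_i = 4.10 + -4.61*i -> [4.1, -0.51, -5.12, -9.73, -14.34]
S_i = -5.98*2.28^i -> [-5.98, -13.63, -31.09, -70.88, -161.6]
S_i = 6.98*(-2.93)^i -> [6.98, -20.45, 59.92, -175.57, 514.43]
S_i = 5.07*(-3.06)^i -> [5.07, -15.51, 47.47, -145.27, 444.52]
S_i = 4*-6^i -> [4, -24, 144, -864, 5184]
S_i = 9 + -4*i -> [9, 5, 1, -3, -7]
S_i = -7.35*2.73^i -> [-7.35, -20.07, -54.78, -149.55, -408.26]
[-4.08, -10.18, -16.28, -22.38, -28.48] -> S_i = -4.08 + -6.10*i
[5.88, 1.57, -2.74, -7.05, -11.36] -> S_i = 5.88 + -4.31*i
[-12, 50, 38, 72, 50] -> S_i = Random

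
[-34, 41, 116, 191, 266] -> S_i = -34 + 75*i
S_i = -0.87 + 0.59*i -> [-0.87, -0.28, 0.31, 0.9, 1.49]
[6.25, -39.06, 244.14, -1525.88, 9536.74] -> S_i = 6.25*(-6.25)^i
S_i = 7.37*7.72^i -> [7.37, 56.9, 439.24, 3390.93, 26178.01]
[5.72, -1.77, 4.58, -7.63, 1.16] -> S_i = Random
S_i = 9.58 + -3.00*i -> [9.58, 6.58, 3.58, 0.58, -2.42]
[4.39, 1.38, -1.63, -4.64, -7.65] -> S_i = 4.39 + -3.01*i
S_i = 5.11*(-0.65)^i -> [5.11, -3.32, 2.16, -1.4, 0.91]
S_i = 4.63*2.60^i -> [4.63, 12.04, 31.3, 81.38, 211.58]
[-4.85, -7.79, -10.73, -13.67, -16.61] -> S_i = -4.85 + -2.94*i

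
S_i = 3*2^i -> [3, 6, 12, 24, 48]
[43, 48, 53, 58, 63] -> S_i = 43 + 5*i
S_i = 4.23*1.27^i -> [4.23, 5.37, 6.82, 8.66, 11.0]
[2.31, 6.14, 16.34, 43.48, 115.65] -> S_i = 2.31*2.66^i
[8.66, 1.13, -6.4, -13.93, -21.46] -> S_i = 8.66 + -7.53*i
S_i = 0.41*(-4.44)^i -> [0.41, -1.82, 8.08, -35.89, 159.34]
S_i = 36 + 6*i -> [36, 42, 48, 54, 60]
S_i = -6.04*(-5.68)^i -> [-6.04, 34.31, -194.86, 1106.83, -6286.81]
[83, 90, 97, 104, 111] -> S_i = 83 + 7*i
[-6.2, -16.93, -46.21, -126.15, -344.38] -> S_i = -6.20*2.73^i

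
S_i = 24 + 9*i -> [24, 33, 42, 51, 60]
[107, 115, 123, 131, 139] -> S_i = 107 + 8*i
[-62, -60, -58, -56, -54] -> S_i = -62 + 2*i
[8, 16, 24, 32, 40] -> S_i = 8 + 8*i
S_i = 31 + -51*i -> [31, -20, -71, -122, -173]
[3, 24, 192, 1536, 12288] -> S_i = 3*8^i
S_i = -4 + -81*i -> [-4, -85, -166, -247, -328]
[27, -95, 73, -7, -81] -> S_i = Random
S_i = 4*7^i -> [4, 28, 196, 1372, 9604]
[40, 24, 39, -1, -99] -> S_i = Random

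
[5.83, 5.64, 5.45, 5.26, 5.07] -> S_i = 5.83 + -0.19*i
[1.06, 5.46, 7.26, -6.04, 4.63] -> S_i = Random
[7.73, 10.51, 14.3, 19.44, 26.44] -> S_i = 7.73*1.36^i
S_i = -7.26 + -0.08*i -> [-7.26, -7.34, -7.42, -7.5, -7.58]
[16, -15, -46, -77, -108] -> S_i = 16 + -31*i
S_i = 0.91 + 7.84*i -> [0.91, 8.75, 16.59, 24.43, 32.27]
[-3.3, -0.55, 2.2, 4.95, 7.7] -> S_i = -3.30 + 2.75*i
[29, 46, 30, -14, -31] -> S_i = Random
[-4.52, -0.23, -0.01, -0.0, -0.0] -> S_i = -4.52*0.05^i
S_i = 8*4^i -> [8, 32, 128, 512, 2048]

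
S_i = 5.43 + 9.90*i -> [5.43, 15.33, 25.23, 35.13, 45.03]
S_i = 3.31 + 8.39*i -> [3.31, 11.7, 20.09, 28.48, 36.87]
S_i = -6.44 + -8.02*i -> [-6.44, -14.46, -22.48, -30.5, -38.52]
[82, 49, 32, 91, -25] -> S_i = Random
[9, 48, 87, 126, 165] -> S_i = 9 + 39*i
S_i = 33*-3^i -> [33, -99, 297, -891, 2673]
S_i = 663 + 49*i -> [663, 712, 761, 810, 859]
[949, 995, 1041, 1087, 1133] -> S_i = 949 + 46*i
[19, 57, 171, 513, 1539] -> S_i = 19*3^i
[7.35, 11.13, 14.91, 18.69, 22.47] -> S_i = 7.35 + 3.78*i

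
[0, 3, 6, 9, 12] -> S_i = 0 + 3*i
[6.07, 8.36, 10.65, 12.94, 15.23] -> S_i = 6.07 + 2.29*i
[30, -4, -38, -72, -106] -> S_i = 30 + -34*i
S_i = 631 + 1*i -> [631, 632, 633, 634, 635]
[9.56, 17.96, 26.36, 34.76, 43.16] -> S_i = 9.56 + 8.40*i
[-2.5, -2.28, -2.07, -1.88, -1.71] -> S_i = -2.50*0.91^i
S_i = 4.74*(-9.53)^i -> [4.74, -45.17, 430.49, -4102.58, 39097.59]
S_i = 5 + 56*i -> [5, 61, 117, 173, 229]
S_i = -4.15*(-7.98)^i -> [-4.15, 33.12, -264.27, 2108.9, -16829.05]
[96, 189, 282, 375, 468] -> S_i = 96 + 93*i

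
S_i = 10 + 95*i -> [10, 105, 200, 295, 390]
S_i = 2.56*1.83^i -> [2.56, 4.68, 8.57, 15.69, 28.71]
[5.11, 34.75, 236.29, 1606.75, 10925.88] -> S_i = 5.11*6.80^i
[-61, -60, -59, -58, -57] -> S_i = -61 + 1*i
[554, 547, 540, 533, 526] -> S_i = 554 + -7*i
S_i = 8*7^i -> [8, 56, 392, 2744, 19208]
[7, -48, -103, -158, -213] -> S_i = 7 + -55*i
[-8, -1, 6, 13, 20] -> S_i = -8 + 7*i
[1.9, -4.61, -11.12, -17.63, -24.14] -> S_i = 1.90 + -6.51*i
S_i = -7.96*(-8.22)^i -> [-7.96, 65.43, -537.84, 4421.08, -36341.29]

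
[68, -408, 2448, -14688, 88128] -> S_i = 68*-6^i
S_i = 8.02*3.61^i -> [8.02, 28.95, 104.52, 377.31, 1362.08]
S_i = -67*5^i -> [-67, -335, -1675, -8375, -41875]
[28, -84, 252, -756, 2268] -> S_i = 28*-3^i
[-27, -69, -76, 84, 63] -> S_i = Random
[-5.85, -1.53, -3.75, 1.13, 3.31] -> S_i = Random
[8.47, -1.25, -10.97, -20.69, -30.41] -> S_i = 8.47 + -9.72*i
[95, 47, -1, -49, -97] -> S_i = 95 + -48*i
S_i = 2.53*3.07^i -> [2.53, 7.77, 23.84, 73.2, 224.74]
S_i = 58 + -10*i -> [58, 48, 38, 28, 18]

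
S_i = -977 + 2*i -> [-977, -975, -973, -971, -969]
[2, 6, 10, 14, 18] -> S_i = 2 + 4*i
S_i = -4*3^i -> [-4, -12, -36, -108, -324]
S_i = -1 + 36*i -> [-1, 35, 71, 107, 143]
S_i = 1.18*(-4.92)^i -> [1.18, -5.81, 28.56, -140.53, 691.42]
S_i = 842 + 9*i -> [842, 851, 860, 869, 878]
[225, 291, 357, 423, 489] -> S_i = 225 + 66*i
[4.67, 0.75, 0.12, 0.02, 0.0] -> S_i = 4.67*0.16^i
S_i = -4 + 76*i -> [-4, 72, 148, 224, 300]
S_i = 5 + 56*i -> [5, 61, 117, 173, 229]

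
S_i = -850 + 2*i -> [-850, -848, -846, -844, -842]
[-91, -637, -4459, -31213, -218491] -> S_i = -91*7^i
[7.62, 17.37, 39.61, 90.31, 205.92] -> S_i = 7.62*2.28^i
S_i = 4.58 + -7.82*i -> [4.58, -3.24, -11.06, -18.88, -26.7]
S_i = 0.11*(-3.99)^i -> [0.11, -0.44, 1.75, -6.99, 27.88]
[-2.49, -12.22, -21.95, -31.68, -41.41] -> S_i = -2.49 + -9.73*i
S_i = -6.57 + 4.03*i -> [-6.57, -2.54, 1.49, 5.52, 9.55]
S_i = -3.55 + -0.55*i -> [-3.55, -4.1, -4.65, -5.2, -5.75]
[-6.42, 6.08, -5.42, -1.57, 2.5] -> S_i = Random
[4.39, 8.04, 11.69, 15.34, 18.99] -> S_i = 4.39 + 3.65*i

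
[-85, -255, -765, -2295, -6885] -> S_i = -85*3^i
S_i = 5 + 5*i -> [5, 10, 15, 20, 25]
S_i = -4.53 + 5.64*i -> [-4.53, 1.11, 6.75, 12.39, 18.03]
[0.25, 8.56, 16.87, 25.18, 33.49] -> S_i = 0.25 + 8.31*i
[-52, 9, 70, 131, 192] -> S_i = -52 + 61*i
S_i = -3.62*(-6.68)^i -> [-3.62, 24.18, -161.53, 1079.04, -7207.99]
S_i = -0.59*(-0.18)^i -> [-0.59, 0.11, -0.02, 0.0, -0.0]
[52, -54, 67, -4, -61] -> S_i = Random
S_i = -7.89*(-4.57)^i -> [-7.89, 36.06, -164.78, 753.05, -3441.45]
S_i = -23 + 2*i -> [-23, -21, -19, -17, -15]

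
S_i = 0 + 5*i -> [0, 5, 10, 15, 20]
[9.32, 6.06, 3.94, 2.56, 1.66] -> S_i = 9.32*0.65^i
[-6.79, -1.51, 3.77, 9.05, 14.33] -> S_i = -6.79 + 5.28*i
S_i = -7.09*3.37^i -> [-7.09, -23.89, -80.52, -271.35, -914.46]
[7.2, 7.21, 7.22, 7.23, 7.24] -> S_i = 7.20 + 0.01*i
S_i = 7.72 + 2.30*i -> [7.72, 10.02, 12.32, 14.62, 16.92]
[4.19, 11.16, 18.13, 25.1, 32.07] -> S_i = 4.19 + 6.97*i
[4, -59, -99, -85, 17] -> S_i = Random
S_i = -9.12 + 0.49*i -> [-9.12, -8.63, -8.14, -7.65, -7.16]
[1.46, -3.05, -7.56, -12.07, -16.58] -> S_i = 1.46 + -4.51*i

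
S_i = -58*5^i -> [-58, -290, -1450, -7250, -36250]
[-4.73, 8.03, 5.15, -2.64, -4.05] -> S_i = Random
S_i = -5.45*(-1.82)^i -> [-5.45, 9.92, -18.05, 32.86, -59.8]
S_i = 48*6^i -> [48, 288, 1728, 10368, 62208]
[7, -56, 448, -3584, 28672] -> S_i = 7*-8^i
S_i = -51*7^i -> [-51, -357, -2499, -17493, -122451]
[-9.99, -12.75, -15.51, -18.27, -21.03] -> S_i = -9.99 + -2.76*i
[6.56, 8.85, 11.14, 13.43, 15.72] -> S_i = 6.56 + 2.29*i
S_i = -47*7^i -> [-47, -329, -2303, -16121, -112847]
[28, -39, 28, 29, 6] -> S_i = Random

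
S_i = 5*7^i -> [5, 35, 245, 1715, 12005]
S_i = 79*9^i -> [79, 711, 6399, 57591, 518319]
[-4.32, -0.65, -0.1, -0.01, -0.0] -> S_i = -4.32*0.15^i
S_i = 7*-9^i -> [7, -63, 567, -5103, 45927]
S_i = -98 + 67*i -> [-98, -31, 36, 103, 170]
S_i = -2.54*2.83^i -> [-2.54, -7.19, -20.34, -57.57, -162.92]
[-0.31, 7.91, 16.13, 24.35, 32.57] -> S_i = -0.31 + 8.22*i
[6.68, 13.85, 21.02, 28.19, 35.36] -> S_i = 6.68 + 7.17*i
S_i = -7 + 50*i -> [-7, 43, 93, 143, 193]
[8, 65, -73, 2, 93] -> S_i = Random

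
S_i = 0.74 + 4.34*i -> [0.74, 5.08, 9.42, 13.76, 18.1]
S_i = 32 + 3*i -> [32, 35, 38, 41, 44]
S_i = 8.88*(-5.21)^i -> [8.88, -46.26, 241.04, -1255.82, 6542.8]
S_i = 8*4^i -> [8, 32, 128, 512, 2048]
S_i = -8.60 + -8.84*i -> [-8.6, -17.44, -26.28, -35.12, -43.96]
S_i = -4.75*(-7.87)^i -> [-4.75, 37.38, -294.2, 2315.36, -18221.85]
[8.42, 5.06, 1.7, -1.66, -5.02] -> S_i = 8.42 + -3.36*i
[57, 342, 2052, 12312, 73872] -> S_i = 57*6^i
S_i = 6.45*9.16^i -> [6.45, 59.08, 541.19, 4957.31, 45408.97]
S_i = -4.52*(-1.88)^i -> [-4.52, 8.5, -15.98, 30.03, -56.46]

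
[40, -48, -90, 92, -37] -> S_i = Random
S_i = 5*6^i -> [5, 30, 180, 1080, 6480]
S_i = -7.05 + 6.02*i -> [-7.05, -1.03, 4.99, 11.01, 17.03]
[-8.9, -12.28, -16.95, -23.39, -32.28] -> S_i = -8.90*1.38^i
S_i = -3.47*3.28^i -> [-3.47, -11.38, -37.33, -122.45, -401.63]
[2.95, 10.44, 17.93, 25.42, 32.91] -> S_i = 2.95 + 7.49*i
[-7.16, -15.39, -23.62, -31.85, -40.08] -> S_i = -7.16 + -8.23*i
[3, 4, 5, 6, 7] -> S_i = 3 + 1*i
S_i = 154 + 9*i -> [154, 163, 172, 181, 190]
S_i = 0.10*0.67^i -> [0.1, 0.07, 0.04, 0.03, 0.02]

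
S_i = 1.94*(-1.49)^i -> [1.94, -2.89, 4.31, -6.42, 9.56]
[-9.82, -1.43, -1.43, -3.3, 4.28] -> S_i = Random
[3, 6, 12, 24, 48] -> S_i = 3*2^i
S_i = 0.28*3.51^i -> [0.28, 0.98, 3.45, 12.11, 42.5]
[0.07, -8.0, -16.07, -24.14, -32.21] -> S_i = 0.07 + -8.07*i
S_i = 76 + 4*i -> [76, 80, 84, 88, 92]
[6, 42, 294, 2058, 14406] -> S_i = 6*7^i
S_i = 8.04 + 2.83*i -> [8.04, 10.87, 13.7, 16.53, 19.36]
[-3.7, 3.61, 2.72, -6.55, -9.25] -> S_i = Random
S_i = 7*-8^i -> [7, -56, 448, -3584, 28672]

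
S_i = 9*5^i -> [9, 45, 225, 1125, 5625]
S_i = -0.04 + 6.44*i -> [-0.04, 6.4, 12.84, 19.28, 25.72]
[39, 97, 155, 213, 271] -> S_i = 39 + 58*i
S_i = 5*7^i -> [5, 35, 245, 1715, 12005]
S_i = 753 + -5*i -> [753, 748, 743, 738, 733]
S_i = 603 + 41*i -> [603, 644, 685, 726, 767]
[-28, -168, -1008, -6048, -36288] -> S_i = -28*6^i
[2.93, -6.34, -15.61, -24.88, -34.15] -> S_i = 2.93 + -9.27*i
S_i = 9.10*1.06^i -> [9.1, 9.65, 10.22, 10.84, 11.49]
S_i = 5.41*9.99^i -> [5.41, 54.05, 539.92, 5393.79, 53883.92]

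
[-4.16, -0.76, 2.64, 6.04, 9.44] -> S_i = -4.16 + 3.40*i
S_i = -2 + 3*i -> [-2, 1, 4, 7, 10]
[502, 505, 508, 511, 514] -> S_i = 502 + 3*i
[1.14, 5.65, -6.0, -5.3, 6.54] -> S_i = Random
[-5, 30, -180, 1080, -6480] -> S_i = -5*-6^i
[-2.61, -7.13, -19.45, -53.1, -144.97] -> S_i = -2.61*2.73^i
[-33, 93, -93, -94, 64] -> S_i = Random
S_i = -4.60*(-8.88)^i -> [-4.6, 40.85, -362.73, 3221.04, -28602.88]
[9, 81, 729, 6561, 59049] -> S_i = 9*9^i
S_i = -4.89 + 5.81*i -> [-4.89, 0.92, 6.73, 12.54, 18.35]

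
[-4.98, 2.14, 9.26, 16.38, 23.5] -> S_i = -4.98 + 7.12*i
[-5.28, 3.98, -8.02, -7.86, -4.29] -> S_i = Random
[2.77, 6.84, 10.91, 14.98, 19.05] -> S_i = 2.77 + 4.07*i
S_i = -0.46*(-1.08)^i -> [-0.46, 0.5, -0.54, 0.58, -0.63]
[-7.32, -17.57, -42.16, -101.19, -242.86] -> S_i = -7.32*2.40^i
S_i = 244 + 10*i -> [244, 254, 264, 274, 284]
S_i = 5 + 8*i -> [5, 13, 21, 29, 37]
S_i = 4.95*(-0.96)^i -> [4.95, -4.75, 4.56, -4.38, 4.2]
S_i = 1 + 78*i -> [1, 79, 157, 235, 313]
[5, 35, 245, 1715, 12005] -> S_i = 5*7^i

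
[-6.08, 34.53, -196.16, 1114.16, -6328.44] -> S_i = -6.08*(-5.68)^i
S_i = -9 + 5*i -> [-9, -4, 1, 6, 11]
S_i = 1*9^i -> [1, 9, 81, 729, 6561]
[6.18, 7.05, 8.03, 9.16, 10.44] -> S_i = 6.18*1.14^i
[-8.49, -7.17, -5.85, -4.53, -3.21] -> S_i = -8.49 + 1.32*i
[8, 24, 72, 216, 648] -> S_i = 8*3^i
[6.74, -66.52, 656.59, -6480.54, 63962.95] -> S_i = 6.74*(-9.87)^i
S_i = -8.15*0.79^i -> [-8.15, -6.44, -5.09, -4.02, -3.17]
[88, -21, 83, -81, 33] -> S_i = Random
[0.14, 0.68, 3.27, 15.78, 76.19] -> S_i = 0.14*4.83^i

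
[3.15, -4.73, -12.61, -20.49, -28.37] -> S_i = 3.15 + -7.88*i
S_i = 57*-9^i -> [57, -513, 4617, -41553, 373977]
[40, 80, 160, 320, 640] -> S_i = 40*2^i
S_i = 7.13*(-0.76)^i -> [7.13, -5.42, 4.12, -3.13, 2.38]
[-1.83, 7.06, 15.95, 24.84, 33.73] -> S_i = -1.83 + 8.89*i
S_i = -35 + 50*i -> [-35, 15, 65, 115, 165]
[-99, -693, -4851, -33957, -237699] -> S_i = -99*7^i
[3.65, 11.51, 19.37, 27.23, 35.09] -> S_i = 3.65 + 7.86*i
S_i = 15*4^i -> [15, 60, 240, 960, 3840]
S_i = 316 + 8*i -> [316, 324, 332, 340, 348]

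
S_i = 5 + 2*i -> [5, 7, 9, 11, 13]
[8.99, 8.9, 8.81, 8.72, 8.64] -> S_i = 8.99*0.99^i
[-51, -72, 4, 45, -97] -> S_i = Random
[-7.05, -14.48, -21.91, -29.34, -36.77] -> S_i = -7.05 + -7.43*i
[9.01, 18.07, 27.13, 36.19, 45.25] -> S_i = 9.01 + 9.06*i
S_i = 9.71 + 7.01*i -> [9.71, 16.72, 23.73, 30.74, 37.75]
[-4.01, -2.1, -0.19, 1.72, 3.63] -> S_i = -4.01 + 1.91*i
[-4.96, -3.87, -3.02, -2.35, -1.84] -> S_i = -4.96*0.78^i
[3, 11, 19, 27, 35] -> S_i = 3 + 8*i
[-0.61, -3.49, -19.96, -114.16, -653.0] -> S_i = -0.61*5.72^i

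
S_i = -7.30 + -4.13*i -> [-7.3, -11.43, -15.56, -19.69, -23.82]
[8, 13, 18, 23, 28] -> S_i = 8 + 5*i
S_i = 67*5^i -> [67, 335, 1675, 8375, 41875]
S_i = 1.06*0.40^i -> [1.06, 0.42, 0.17, 0.07, 0.03]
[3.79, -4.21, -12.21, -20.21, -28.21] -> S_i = 3.79 + -8.00*i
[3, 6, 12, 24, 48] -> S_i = 3*2^i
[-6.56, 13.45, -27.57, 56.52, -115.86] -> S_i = -6.56*(-2.05)^i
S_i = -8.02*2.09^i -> [-8.02, -16.76, -35.03, -73.22, -153.02]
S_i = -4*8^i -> [-4, -32, -256, -2048, -16384]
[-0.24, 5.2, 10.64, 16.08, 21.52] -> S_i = -0.24 + 5.44*i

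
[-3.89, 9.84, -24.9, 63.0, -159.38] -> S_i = -3.89*(-2.53)^i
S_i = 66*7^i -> [66, 462, 3234, 22638, 158466]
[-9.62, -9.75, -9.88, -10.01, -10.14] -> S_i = -9.62 + -0.13*i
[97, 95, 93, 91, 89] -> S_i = 97 + -2*i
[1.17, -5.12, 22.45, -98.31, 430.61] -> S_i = 1.17*(-4.38)^i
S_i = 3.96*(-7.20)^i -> [3.96, -28.51, 205.29, -1478.06, 10642.05]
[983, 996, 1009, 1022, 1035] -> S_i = 983 + 13*i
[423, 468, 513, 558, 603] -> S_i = 423 + 45*i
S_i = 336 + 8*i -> [336, 344, 352, 360, 368]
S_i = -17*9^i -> [-17, -153, -1377, -12393, -111537]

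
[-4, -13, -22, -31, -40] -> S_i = -4 + -9*i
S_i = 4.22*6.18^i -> [4.22, 26.08, 161.17, 996.04, 6155.54]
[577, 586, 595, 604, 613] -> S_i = 577 + 9*i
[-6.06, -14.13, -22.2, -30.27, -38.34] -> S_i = -6.06 + -8.07*i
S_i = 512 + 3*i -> [512, 515, 518, 521, 524]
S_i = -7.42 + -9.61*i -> [-7.42, -17.03, -26.64, -36.25, -45.86]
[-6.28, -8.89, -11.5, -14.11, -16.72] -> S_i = -6.28 + -2.61*i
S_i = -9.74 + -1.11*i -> [-9.74, -10.85, -11.96, -13.07, -14.18]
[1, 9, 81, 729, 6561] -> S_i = 1*9^i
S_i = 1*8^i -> [1, 8, 64, 512, 4096]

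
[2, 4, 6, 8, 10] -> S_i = 2 + 2*i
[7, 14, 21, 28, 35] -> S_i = 7 + 7*i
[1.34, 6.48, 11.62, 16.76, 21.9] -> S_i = 1.34 + 5.14*i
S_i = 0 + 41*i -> [0, 41, 82, 123, 164]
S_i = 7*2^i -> [7, 14, 28, 56, 112]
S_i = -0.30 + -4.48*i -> [-0.3, -4.78, -9.26, -13.74, -18.22]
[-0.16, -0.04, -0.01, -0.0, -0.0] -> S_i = -0.16*0.27^i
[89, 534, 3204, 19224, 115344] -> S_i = 89*6^i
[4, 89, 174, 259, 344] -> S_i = 4 + 85*i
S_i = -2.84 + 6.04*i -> [-2.84, 3.2, 9.24, 15.28, 21.32]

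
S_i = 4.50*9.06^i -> [4.5, 40.77, 369.38, 3346.55, 30319.73]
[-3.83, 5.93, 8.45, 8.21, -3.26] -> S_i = Random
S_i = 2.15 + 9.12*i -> [2.15, 11.27, 20.39, 29.51, 38.63]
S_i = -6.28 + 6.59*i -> [-6.28, 0.31, 6.9, 13.49, 20.08]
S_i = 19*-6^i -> [19, -114, 684, -4104, 24624]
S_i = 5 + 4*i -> [5, 9, 13, 17, 21]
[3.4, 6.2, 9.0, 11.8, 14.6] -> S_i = 3.40 + 2.80*i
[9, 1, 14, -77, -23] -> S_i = Random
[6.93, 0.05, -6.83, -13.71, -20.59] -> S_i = 6.93 + -6.88*i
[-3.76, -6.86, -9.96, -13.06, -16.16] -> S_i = -3.76 + -3.10*i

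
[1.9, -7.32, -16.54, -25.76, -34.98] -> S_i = 1.90 + -9.22*i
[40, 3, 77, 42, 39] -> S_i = Random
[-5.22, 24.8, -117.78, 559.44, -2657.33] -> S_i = -5.22*(-4.75)^i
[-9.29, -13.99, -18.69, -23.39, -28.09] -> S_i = -9.29 + -4.70*i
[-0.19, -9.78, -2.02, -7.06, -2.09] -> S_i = Random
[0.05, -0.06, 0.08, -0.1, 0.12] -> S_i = 0.05*(-1.25)^i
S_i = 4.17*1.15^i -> [4.17, 4.8, 5.51, 6.34, 7.29]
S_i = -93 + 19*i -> [-93, -74, -55, -36, -17]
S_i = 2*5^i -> [2, 10, 50, 250, 1250]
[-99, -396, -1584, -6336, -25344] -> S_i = -99*4^i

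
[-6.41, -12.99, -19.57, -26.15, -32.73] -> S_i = -6.41 + -6.58*i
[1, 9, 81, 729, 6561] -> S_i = 1*9^i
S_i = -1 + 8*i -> [-1, 7, 15, 23, 31]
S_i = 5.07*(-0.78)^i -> [5.07, -3.95, 3.08, -2.41, 1.88]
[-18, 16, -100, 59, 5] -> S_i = Random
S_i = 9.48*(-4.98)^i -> [9.48, -47.21, 235.11, -1170.84, 5830.77]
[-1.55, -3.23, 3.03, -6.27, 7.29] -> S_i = Random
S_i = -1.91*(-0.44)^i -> [-1.91, 0.84, -0.37, 0.16, -0.07]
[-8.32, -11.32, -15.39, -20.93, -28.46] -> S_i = -8.32*1.36^i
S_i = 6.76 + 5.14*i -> [6.76, 11.9, 17.04, 22.18, 27.32]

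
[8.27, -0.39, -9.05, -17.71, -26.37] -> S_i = 8.27 + -8.66*i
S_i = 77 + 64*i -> [77, 141, 205, 269, 333]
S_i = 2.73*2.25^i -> [2.73, 6.14, 13.82, 31.1, 69.97]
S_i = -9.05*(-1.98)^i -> [-9.05, 17.92, -35.48, 70.25, -139.09]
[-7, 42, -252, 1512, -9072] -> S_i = -7*-6^i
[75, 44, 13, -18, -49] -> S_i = 75 + -31*i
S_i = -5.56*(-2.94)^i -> [-5.56, 16.35, -48.06, 141.29, -415.4]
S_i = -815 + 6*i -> [-815, -809, -803, -797, -791]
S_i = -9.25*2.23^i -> [-9.25, -20.63, -46.0, -102.58, -228.75]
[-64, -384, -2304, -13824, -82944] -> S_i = -64*6^i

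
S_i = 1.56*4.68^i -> [1.56, 7.3, 34.17, 159.91, 748.36]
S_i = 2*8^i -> [2, 16, 128, 1024, 8192]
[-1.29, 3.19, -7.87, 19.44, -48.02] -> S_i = -1.29*(-2.47)^i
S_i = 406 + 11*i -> [406, 417, 428, 439, 450]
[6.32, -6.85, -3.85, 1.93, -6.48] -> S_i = Random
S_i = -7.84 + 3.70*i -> [-7.84, -4.14, -0.44, 3.26, 6.96]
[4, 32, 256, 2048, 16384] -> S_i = 4*8^i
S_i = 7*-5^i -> [7, -35, 175, -875, 4375]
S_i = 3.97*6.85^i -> [3.97, 27.19, 186.28, 1276.03, 8740.83]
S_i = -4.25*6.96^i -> [-4.25, -29.58, -205.88, -1432.9, -9973.0]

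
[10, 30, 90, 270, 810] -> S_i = 10*3^i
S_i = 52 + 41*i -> [52, 93, 134, 175, 216]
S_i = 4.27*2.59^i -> [4.27, 11.06, 28.64, 74.19, 192.14]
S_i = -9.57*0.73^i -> [-9.57, -6.99, -5.1, -3.72, -2.72]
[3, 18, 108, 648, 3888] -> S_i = 3*6^i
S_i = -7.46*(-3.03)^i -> [-7.46, 22.6, -68.49, 207.52, -628.8]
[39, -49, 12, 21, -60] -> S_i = Random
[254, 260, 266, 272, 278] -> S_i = 254 + 6*i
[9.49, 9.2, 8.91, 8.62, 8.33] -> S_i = 9.49 + -0.29*i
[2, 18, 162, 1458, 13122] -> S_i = 2*9^i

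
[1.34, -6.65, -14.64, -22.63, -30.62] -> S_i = 1.34 + -7.99*i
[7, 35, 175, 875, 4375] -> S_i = 7*5^i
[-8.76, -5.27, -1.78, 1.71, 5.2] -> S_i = -8.76 + 3.49*i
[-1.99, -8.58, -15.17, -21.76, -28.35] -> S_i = -1.99 + -6.59*i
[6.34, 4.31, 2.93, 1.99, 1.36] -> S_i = 6.34*0.68^i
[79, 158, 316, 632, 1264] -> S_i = 79*2^i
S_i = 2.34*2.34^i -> [2.34, 5.48, 12.81, 29.98, 70.16]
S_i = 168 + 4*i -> [168, 172, 176, 180, 184]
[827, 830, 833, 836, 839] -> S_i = 827 + 3*i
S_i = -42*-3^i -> [-42, 126, -378, 1134, -3402]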